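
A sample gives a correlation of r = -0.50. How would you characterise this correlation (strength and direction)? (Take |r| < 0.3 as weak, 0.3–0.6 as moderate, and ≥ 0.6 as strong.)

r = -0.50 < 0 so the relationship is negative.
|r| = 0.50, which falls in the moderate range.

moderate negative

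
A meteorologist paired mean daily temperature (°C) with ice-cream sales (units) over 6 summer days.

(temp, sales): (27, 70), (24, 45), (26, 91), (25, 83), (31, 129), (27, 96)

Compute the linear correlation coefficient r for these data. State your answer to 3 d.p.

n = 6, Σx = 160, Σy = 514, Σx² = 4296, Σy² = 47952, Σxy = 14002
nΣxy − ΣxΣy = 84012 − 82240 = 1772
nΣx² − (Σx)² = 25776 − 25600 = 176; nΣy² − (Σy)² = 287712 − 264196 = 23516
r = 1772 / √(176 × 23516) = 1772 / 2034.4080 ≈ 0.871

0.871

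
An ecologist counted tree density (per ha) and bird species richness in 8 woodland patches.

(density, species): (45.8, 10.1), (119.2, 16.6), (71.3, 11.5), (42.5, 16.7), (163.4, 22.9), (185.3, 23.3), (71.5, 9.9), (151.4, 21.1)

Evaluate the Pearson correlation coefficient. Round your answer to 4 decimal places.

0.8660

n = 8, Σx = 850.4, Σy = 132.1, Σx² = 112266.08, Σy² = 2399.23, Σxy = 15932.74
nΣxy − ΣxΣy = 127461.92 − 112337.84 = 15124.08
nΣx² − (Σx)² = 898128.64 − 723180.16 = 174948.48; nΣy² − (Σy)² = 19193.84 − 17450.41 = 1743.43
r = 15124.08 / √(174948.48 × 1743.43) = 15124.08 / 17464.5478 ≈ 0.8660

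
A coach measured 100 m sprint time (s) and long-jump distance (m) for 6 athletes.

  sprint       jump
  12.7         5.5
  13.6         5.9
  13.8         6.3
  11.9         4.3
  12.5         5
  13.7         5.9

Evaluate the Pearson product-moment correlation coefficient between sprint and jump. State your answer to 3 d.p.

0.964

n = 6, Σx = 78.2, Σy = 32.9, Σx² = 1022.24, Σy² = 183.05, Σxy = 431.53
nΣxy − ΣxΣy = 2589.18 − 2572.78 = 16.4
nΣx² − (Σx)² = 6133.44 − 6115.24 = 18.2; nΣy² − (Σy)² = 1098.3 − 1082.41 = 15.89
r = 16.4 / √(18.2 × 15.89) = 16.4 / 17.0058 ≈ 0.964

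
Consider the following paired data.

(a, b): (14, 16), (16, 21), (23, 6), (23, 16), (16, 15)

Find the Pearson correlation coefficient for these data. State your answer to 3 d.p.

-0.596

n = 5, Σa = 92, Σb = 74, Σa² = 1766, Σb² = 1214, Σab = 1306
nΣab − ΣaΣb = 6530 − 6808 = -278
nΣa² − (Σa)² = 8830 − 8464 = 366; nΣb² − (Σb)² = 6070 − 5476 = 594
r = -278 / √(366 × 594) = -278 / 466.2660 ≈ -0.596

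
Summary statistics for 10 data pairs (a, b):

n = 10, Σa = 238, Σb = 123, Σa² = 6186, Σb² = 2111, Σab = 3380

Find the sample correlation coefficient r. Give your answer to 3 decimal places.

r = (nΣab − ΣaΣb) / √[(nΣa² − (Σa)²)(nΣb² − (Σb)²)]
Numerator: 10×3380 − 238×123 = 4526
Denominator: √[(61860 − 56644)(21110 − 15129)] = √[5216 × 5981] = 5585.4182
r = 4526 / 5585.4182 ≈ 0.810

0.810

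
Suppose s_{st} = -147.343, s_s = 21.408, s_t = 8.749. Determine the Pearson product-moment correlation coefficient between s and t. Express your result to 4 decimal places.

-0.7867

r = Cov(s,t) / (s_s · s_t) = -147.343 / (21.408 × 8.749)
  = -147.343 / 187.2986 ≈ -0.7867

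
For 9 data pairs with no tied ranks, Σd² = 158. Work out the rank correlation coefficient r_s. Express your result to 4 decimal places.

ρ = 1 − 6Σd² / [n(n²−1)] = 1 − 6×158 / (9×80)
  = 1 − 948/720 = 1 − 1.31667 ≈ -0.3167

-0.3167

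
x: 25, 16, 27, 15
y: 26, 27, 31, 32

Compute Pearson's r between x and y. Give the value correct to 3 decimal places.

-0.148

n = 4, Σx = 83, Σy = 116, Σx² = 1835, Σy² = 3390, Σxy = 2399
nΣxy − ΣxΣy = 9596 − 9628 = -32
nΣx² − (Σx)² = 7340 − 6889 = 451; nΣy² − (Σy)² = 13560 − 13456 = 104
r = -32 / √(451 × 104) = -32 / 216.5733 ≈ -0.148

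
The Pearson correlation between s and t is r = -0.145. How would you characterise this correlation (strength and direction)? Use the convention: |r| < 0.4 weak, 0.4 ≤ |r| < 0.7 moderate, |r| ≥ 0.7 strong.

weak negative

r = -0.145 < 0 so the relationship is negative.
|r| = 0.145, which falls in the weak range.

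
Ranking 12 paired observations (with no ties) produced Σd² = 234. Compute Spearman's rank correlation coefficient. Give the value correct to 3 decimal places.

0.182

ρ = 1 − 6Σd² / [n(n²−1)] = 1 − 6×234 / (12×143)
  = 1 − 1404/1716 = 1 − 0.8182 ≈ 0.182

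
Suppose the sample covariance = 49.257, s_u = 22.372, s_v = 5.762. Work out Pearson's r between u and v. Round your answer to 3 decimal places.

0.382

r = Cov(u,v) / (s_u · s_v) = 49.257 / (22.372 × 5.762)
  = 49.257 / 128.9075 ≈ 0.382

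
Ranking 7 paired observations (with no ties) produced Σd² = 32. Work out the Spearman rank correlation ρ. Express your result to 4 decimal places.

ρ = 1 − 6Σd² / [n(n²−1)] = 1 − 6×32 / (7×48)
  = 1 − 192/336 = 1 − 0.57143 ≈ 0.4286

0.4286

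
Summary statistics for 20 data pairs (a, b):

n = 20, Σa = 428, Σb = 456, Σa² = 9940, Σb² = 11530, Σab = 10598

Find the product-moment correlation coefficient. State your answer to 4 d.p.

r = (nΣab − ΣaΣb) / √[(nΣa² − (Σa)²)(nΣb² − (Σb)²)]
Numerator: 20×10598 − 428×456 = 16792
Denominator: √[(198800 − 183184)(230600 − 207936)] = √[15616 × 22664] = 18812.7888
r = 16792 / 18812.7888 ≈ 0.8926

0.8926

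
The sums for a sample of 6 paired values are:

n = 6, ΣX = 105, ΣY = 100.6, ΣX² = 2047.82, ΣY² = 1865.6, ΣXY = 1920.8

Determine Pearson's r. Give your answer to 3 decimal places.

0.826

r = (nΣXY − ΣXΣY) / √[(nΣX² − (ΣX)²)(nΣY² − (ΣY)²)]
Numerator: 6×1920.8 − 105×100.6 = 961.8
Denominator: √[(12286.92 − 11025)(11193.6 − 10120.36)] = √[1261.92 × 1073.24] = 1163.7624
r = 961.8 / 1163.7624 ≈ 0.826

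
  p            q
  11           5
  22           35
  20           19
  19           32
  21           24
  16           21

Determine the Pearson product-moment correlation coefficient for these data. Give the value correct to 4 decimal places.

n = 6, Σp = 109, Σq = 136, Σp² = 2063, Σq² = 3652, Σpq = 2653
nΣpq − ΣpΣq = 15918 − 14824 = 1094
nΣp² − (Σp)² = 12378 − 11881 = 497; nΣq² − (Σq)² = 21912 − 18496 = 3416
r = 1094 / √(497 × 3416) = 1094 / 1302.9781 ≈ 0.8396

0.8396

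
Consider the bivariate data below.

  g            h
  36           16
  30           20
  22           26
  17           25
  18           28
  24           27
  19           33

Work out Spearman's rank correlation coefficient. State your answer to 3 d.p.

-0.571

Rank g: 7, 6, 4, 1, 2, 5, 3
Rank h: 1, 2, 4, 3, 6, 5, 7
d = rank(g) − rank(h): 6, 4, 0, -2, -4, 0, -4; Σd² = 88
ρ = 1 − 6Σd² / [n(n²−1)] = 1 − 6×88 / (7×48) = 1 − 528/336 ≈ -0.571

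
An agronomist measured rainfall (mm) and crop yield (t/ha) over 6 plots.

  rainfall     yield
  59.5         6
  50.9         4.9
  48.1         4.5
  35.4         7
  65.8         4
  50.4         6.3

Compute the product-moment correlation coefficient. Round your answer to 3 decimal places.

-0.641

n = 6, Σx = 310.1, Σy = 32.7, Σx² = 16567.63, Σy² = 184.95, Σxy = 1651.38
nΣxy − ΣxΣy = 9908.28 − 10140.27 = -231.99
nΣx² − (Σx)² = 99405.78 − 96162.01 = 3243.77; nΣy² − (Σy)² = 1109.7 − 1069.29 = 40.41
r = -231.99 / √(3243.77 × 40.41) = -231.99 / 362.0508 ≈ -0.641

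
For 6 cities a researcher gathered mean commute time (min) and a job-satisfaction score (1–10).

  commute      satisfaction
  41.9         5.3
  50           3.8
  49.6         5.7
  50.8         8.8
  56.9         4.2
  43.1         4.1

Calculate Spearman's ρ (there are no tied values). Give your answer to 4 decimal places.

Rank commute: 1, 4, 3, 5, 6, 2
Rank satisfaction: 4, 1, 5, 6, 3, 2
d = rank(commute) − rank(satisfaction): -3, 3, -2, -1, 3, 0; Σd² = 32
ρ = 1 − 6Σd² / [n(n²−1)] = 1 − 6×32 / (6×35) = 1 − 192/210 ≈ 0.0857

0.0857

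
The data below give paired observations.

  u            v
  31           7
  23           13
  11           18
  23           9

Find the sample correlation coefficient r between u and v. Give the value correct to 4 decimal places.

-0.9406

n = 4, Σu = 88, Σv = 47, Σu² = 2140, Σv² = 623, Σuv = 921
nΣuv − ΣuΣv = 3684 − 4136 = -452
nΣu² − (Σu)² = 8560 − 7744 = 816; nΣv² − (Σv)² = 2492 − 2209 = 283
r = -452 / √(816 × 283) = -452 / 480.5497 ≈ -0.9406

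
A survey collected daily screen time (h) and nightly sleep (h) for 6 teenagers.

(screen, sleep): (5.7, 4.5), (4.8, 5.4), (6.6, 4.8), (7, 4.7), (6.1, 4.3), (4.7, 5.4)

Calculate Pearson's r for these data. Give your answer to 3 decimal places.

-0.699

n = 6, Σx = 34.9, Σy = 29.1, Σx² = 207.39, Σy² = 142.19, Σxy = 167.76
nΣxy − ΣxΣy = 1006.56 − 1015.59 = -9.03
nΣx² − (Σx)² = 1244.34 − 1218.01 = 26.33; nΣy² − (Σy)² = 853.14 − 846.81 = 6.33
r = -9.03 / √(26.33 × 6.33) = -9.03 / 12.9100 ≈ -0.699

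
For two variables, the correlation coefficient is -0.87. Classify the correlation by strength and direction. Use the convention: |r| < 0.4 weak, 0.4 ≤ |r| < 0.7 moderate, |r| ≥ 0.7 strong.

r = -0.87 < 0 so the relationship is negative.
|r| = 0.87, which falls in the strong range.

strong negative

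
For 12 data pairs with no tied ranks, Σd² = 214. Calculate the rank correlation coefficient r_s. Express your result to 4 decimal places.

ρ = 1 − 6Σd² / [n(n²−1)] = 1 − 6×214 / (12×143)
  = 1 − 1284/1716 = 1 − 0.74825 ≈ 0.2517

0.2517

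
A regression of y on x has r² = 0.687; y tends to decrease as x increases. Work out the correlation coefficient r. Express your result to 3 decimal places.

-0.829

|r| = √0.687 = 0.829
The association is negative, so r = −0.829.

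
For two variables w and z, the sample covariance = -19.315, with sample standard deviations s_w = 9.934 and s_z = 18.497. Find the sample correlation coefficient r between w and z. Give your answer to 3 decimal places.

r = Cov(w,z) / (s_w · s_z) = -19.315 / (9.934 × 18.497)
  = -19.315 / 183.7492 ≈ -0.105

-0.105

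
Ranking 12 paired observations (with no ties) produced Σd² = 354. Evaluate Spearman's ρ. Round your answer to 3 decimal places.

ρ = 1 − 6Σd² / [n(n²−1)] = 1 − 6×354 / (12×143)
  = 1 − 2124/1716 = 1 − 1.2378 ≈ -0.238

-0.238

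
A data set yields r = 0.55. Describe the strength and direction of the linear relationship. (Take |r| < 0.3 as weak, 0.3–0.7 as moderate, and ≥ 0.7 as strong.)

r = 0.55 > 0 so the relationship is positive.
|r| = 0.55, which falls in the moderate range.

moderate positive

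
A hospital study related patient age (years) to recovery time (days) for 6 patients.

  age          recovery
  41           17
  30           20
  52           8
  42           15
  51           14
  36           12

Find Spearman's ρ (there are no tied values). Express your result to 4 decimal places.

Rank age: 3, 1, 6, 4, 5, 2
Rank recovery: 5, 6, 1, 4, 3, 2
d = rank(age) − rank(recovery): -2, -5, 5, 0, 2, 0; Σd² = 58
ρ = 1 − 6Σd² / [n(n²−1)] = 1 − 6×58 / (6×35) = 1 − 348/210 ≈ -0.6571

-0.6571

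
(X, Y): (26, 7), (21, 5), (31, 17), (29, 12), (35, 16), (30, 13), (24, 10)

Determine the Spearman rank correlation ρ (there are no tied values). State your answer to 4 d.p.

0.9286

Rank X: 3, 1, 6, 4, 7, 5, 2
Rank Y: 2, 1, 7, 4, 6, 5, 3
d = rank(X) − rank(Y): 1, 0, -1, 0, 1, 0, -1; Σd² = 4
ρ = 1 − 6Σd² / [n(n²−1)] = 1 − 6×4 / (7×48) = 1 − 24/336 ≈ 0.9286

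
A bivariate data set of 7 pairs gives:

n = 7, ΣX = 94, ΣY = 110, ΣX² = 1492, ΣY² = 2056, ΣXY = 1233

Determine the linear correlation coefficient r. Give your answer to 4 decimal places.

-0.8902

r = (nΣXY − ΣXΣY) / √[(nΣX² − (ΣX)²)(nΣY² − (ΣY)²)]
Numerator: 7×1233 − 94×110 = -1709
Denominator: √[(10444 − 8836)(14392 − 12100)] = √[1608 × 2292] = 1919.7750
r = -1709 / 1919.7750 ≈ -0.8902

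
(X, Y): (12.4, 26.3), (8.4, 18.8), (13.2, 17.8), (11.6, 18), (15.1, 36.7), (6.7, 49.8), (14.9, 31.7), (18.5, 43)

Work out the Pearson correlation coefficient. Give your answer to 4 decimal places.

n = 8, ΣX = 100.8, ΣY = 242.1, ΣX² = 1370.28, ΣY² = 8366.79, ΣXY = 3083.46
nΣXY − ΣXΣY = 24667.68 − 24403.68 = 264
nΣX² − (ΣX)² = 10962.24 − 10160.64 = 801.6; nΣY² − (ΣY)² = 66934.32 − 58612.41 = 8321.91
r = 264 / √(801.6 × 8321.91) = 264 / 2582.7975 ≈ 0.1022

0.1022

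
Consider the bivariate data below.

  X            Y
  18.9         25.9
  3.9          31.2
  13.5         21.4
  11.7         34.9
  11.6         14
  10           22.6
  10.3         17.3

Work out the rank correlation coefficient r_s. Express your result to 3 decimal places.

Rank X: 7, 1, 6, 5, 4, 2, 3
Rank Y: 5, 6, 3, 7, 1, 4, 2
d = rank(X) − rank(Y): 2, -5, 3, -2, 3, -2, 1; Σd² = 56
ρ = 1 − 6Σd² / [n(n²−1)] = 1 − 6×56 / (7×48) = 1 − 336/336 ≈ 0.000

0.000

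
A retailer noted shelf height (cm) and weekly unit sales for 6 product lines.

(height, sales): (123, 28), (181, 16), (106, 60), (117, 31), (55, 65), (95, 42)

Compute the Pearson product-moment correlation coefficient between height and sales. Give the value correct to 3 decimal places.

n = 6, Σx = 677, Σy = 242, Σx² = 84865, Σy² = 11590, Σxy = 23892
nΣxy − ΣxΣy = 143352 − 163834 = -20482
nΣx² − (Σx)² = 509190 − 458329 = 50861; nΣy² − (Σy)² = 69540 − 58564 = 10976
r = -20482 / √(50861 × 10976) = -20482 / 23627.3218 ≈ -0.867

-0.867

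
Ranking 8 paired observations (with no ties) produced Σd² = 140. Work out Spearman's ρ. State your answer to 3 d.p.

ρ = 1 − 6Σd² / [n(n²−1)] = 1 − 6×140 / (8×63)
  = 1 − 840/504 = 1 − 1.6667 ≈ -0.667

-0.667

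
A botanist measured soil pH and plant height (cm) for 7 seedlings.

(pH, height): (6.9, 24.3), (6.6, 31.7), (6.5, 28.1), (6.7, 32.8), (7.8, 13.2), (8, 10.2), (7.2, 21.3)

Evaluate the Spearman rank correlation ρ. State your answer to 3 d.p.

Rank pH: 4, 2, 1, 3, 6, 7, 5
Rank height: 4, 6, 5, 7, 2, 1, 3
d = rank(pH) − rank(height): 0, -4, -4, -4, 4, 6, 2; Σd² = 104
ρ = 1 − 6Σd² / [n(n²−1)] = 1 − 6×104 / (7×48) = 1 − 624/336 ≈ -0.857

-0.857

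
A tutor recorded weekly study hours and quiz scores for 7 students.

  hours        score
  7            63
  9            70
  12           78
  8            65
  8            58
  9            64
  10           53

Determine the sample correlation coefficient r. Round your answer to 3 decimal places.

n = 7, Σx = 63, Σy = 451, Σx² = 583, Σy² = 29447, Σxy = 4097
nΣxy − ΣxΣy = 28679 − 28413 = 266
nΣx² − (Σx)² = 4081 − 3969 = 112; nΣy² − (Σy)² = 206129 − 203401 = 2728
r = 266 / √(112 × 2728) = 266 / 552.7531 ≈ 0.481

0.481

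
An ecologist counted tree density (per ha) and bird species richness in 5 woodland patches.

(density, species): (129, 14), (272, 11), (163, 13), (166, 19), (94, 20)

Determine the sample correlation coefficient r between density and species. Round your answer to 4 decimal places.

n = 5, Σx = 824, Σy = 77, Σx² = 153586, Σy² = 1247, Σxy = 11951
nΣxy − ΣxΣy = 59755 − 63448 = -3693
nΣx² − (Σx)² = 767930 − 678976 = 88954; nΣy² − (Σy)² = 6235 − 5929 = 306
r = -3693 / √(88954 × 306) = -3693 / 5217.2717 ≈ -0.7078

-0.7078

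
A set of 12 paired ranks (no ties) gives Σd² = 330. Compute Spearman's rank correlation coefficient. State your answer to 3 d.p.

ρ = 1 − 6Σd² / [n(n²−1)] = 1 − 6×330 / (12×143)
  = 1 − 1980/1716 = 1 − 1.1538 ≈ -0.154

-0.154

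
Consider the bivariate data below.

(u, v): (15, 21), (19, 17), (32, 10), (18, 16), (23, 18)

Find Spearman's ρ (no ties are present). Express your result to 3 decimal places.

Rank u: 1, 3, 5, 2, 4
Rank v: 5, 3, 1, 2, 4
d = rank(u) − rank(v): -4, 0, 4, 0, 0; Σd² = 32
ρ = 1 − 6Σd² / [n(n²−1)] = 1 − 6×32 / (5×24) = 1 − 192/120 ≈ -0.600

-0.600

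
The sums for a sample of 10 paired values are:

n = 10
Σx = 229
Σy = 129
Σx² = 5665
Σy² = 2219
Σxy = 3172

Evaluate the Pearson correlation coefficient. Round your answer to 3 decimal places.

r = (nΣxy − ΣxΣy) / √[(nΣx² − (Σx)²)(nΣy² − (Σy)²)]
Numerator: 10×3172 − 229×129 = 2179
Denominator: √[(56650 − 52441)(22190 − 16641)] = √[4209 × 5549] = 4832.7778
r = 2179 / 4832.7778 ≈ 0.451

0.451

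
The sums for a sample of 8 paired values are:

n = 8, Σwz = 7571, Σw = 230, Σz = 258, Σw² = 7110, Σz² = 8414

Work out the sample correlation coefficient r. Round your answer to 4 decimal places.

0.7117

r = (nΣwz − ΣwΣz) / √[(nΣw² − (Σw)²)(nΣz² − (Σz)²)]
Numerator: 8×7571 − 230×258 = 1228
Denominator: √[(56880 − 52900)(67312 − 66564)] = √[3980 × 748] = 1725.4101
r = 1228 / 1725.4101 ≈ 0.7117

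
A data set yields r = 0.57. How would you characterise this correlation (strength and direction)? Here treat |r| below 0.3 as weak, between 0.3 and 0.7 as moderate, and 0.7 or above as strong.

r = 0.57 > 0 so the relationship is positive.
|r| = 0.57, which falls in the moderate range.

moderate positive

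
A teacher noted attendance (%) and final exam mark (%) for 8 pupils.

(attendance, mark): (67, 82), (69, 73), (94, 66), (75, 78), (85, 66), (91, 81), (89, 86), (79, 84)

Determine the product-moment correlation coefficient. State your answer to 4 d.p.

-0.2090

n = 8, Σx = 649, Σy = 616, Σx² = 53379, Σy² = 47862, Σxy = 49856
nΣxy − ΣxΣy = 398848 − 399784 = -936
nΣx² − (Σx)² = 427032 − 421201 = 5831; nΣy² − (Σy)² = 382896 − 379456 = 3440
r = -936 / √(5831 × 3440) = -936 / 4478.6873 ≈ -0.2090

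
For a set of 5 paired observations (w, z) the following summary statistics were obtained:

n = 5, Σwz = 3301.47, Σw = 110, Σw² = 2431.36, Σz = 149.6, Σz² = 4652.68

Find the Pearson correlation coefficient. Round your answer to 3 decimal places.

0.229

r = (nΣwz − ΣwΣz) / √[(nΣw² − (Σw)²)(nΣz² − (Σz)²)]
Numerator: 5×3301.47 − 110×149.6 = 51.35
Denominator: √[(12156.8 − 12100)(23263.4 − 22380.16)] = √[56.8 × 883.24] = 223.9822
r = 51.35 / 223.9822 ≈ 0.229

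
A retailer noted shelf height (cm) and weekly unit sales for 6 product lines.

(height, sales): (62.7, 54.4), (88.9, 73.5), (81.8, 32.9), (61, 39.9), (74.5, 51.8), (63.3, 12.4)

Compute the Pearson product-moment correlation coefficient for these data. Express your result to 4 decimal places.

n = 6, Σx = 432.2, Σy = 264.9, Σx² = 31803.88, Σy² = 13873.03, Σxy = 19714.17
nΣxy − ΣxΣy = 118285.02 − 114489.78 = 3795.24
nΣx² − (Σx)² = 190823.28 − 186796.84 = 4026.44; nΣy² − (Σy)² = 83238.18 − 70172.01 = 13066.17
r = 3795.24 / √(4026.44 × 13066.17) = 3795.24 / 7253.2854 ≈ 0.5232

0.5232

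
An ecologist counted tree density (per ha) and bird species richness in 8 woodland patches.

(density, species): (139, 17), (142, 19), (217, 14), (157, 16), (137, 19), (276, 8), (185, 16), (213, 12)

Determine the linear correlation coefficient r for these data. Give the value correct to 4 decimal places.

n = 8, Σx = 1466, Σy = 121, Σx² = 285762, Σy² = 1927, Σxy = 20938
nΣxy − ΣxΣy = 167504 − 177386 = -9882
nΣx² − (Σx)² = 2286096 − 2149156 = 136940; nΣy² − (Σy)² = 15416 − 14641 = 775
r = -9882 / √(136940 × 775) = -9882 / 10301.8688 ≈ -0.9592

-0.9592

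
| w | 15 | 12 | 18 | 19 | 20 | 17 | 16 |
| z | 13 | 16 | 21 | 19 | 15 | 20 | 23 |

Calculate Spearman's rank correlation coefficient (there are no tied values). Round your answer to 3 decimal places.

Rank w: 2, 1, 5, 6, 7, 4, 3
Rank z: 1, 3, 6, 4, 2, 5, 7
d = rank(w) − rank(z): 1, -2, -1, 2, 5, -1, -4; Σd² = 52
ρ = 1 − 6Σd² / [n(n²−1)] = 1 − 6×52 / (7×48) = 1 − 312/336 ≈ 0.071

0.071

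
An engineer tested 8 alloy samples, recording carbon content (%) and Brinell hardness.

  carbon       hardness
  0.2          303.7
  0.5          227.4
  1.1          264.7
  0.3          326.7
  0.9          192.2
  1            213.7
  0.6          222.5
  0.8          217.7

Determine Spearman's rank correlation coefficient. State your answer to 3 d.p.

-0.595

Rank carbon: 1, 3, 8, 2, 6, 7, 4, 5
Rank hardness: 7, 5, 6, 8, 1, 2, 4, 3
d = rank(carbon) − rank(hardness): -6, -2, 2, -6, 5, 5, 0, 2; Σd² = 134
ρ = 1 − 6Σd² / [n(n²−1)] = 1 − 6×134 / (8×63) = 1 − 804/504 ≈ -0.595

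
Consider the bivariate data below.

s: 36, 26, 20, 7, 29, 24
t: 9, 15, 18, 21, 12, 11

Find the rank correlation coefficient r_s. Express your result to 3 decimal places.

-0.829

Rank s: 6, 4, 2, 1, 5, 3
Rank t: 1, 4, 5, 6, 3, 2
d = rank(s) − rank(t): 5, 0, -3, -5, 2, 1; Σd² = 64
ρ = 1 − 6Σd² / [n(n²−1)] = 1 − 6×64 / (6×35) = 1 − 384/210 ≈ -0.829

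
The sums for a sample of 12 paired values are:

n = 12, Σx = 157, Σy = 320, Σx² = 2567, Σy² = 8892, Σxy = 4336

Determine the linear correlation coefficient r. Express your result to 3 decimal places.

0.348

r = (nΣxy − ΣxΣy) / √[(nΣx² − (Σx)²)(nΣy² − (Σy)²)]
Numerator: 12×4336 − 157×320 = 1792
Denominator: √[(30804 − 24649)(106704 − 102400)] = √[6155 × 4304] = 5146.9525
r = 1792 / 5146.9525 ≈ 0.348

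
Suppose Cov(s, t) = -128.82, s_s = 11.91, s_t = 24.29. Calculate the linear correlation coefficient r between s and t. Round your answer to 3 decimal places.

r = Cov(s,t) / (s_s · s_t) = -128.82 / (11.91 × 24.29)
  = -128.82 / 289.2939 ≈ -0.445

-0.445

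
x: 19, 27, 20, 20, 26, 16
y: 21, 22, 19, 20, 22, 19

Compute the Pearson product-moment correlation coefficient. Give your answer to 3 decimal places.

n = 6, Σx = 128, Σy = 123, Σx² = 2822, Σy² = 2531, Σxy = 2649
nΣxy − ΣxΣy = 15894 − 15744 = 150
nΣx² − (Σx)² = 16932 − 16384 = 548; nΣy² − (Σy)² = 15186 − 15129 = 57
r = 150 / √(548 × 57) = 150 / 176.7371 ≈ 0.849

0.849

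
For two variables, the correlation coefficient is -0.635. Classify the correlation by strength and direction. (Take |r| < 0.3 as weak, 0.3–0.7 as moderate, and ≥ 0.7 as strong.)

r = -0.635 < 0 so the relationship is negative.
|r| = 0.635, which falls in the moderate range.

moderate negative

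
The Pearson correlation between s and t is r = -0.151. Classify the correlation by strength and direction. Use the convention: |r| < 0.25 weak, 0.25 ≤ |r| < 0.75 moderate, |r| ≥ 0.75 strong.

weak negative

r = -0.151 < 0 so the relationship is negative.
|r| = 0.151, which falls in the weak range.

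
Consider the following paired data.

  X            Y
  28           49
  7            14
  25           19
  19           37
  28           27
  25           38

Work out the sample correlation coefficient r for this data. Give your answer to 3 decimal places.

0.581

n = 6, ΣX = 132, ΣY = 184, ΣX² = 3228, ΣY² = 6500, ΣXY = 4354
nΣXY − ΣXΣY = 26124 − 24288 = 1836
nΣX² − (ΣX)² = 19368 − 17424 = 1944; nΣY² − (ΣY)² = 39000 − 33856 = 5144
r = 1836 / √(1944 × 5144) = 1836 / 3162.2675 ≈ 0.581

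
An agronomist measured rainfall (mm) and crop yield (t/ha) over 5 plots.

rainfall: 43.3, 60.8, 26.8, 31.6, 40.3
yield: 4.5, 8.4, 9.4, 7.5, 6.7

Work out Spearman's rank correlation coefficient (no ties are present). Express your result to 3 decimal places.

Rank rainfall: 4, 5, 1, 2, 3
Rank yield: 1, 4, 5, 3, 2
d = rank(rainfall) − rank(yield): 3, 1, -4, -1, 1; Σd² = 28
ρ = 1 − 6Σd² / [n(n²−1)] = 1 − 6×28 / (5×24) = 1 − 168/120 ≈ -0.400

-0.400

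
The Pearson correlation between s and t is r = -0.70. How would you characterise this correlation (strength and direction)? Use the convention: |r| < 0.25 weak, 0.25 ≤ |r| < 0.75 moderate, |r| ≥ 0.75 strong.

r = -0.70 < 0 so the relationship is negative.
|r| = 0.70, which falls in the moderate range.

moderate negative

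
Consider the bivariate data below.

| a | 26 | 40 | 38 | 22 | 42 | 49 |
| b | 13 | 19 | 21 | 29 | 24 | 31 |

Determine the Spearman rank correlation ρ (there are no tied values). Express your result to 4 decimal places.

0.3714

Rank a: 2, 4, 3, 1, 5, 6
Rank b: 1, 2, 3, 5, 4, 6
d = rank(a) − rank(b): 1, 2, 0, -4, 1, 0; Σd² = 22
ρ = 1 − 6Σd² / [n(n²−1)] = 1 − 6×22 / (6×35) = 1 − 132/210 ≈ 0.3714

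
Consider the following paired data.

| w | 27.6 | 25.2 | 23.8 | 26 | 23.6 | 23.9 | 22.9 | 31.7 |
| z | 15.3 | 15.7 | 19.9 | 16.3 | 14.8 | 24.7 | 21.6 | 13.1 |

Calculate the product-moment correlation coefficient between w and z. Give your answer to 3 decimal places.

-0.660

n = 8, Σw = 204.7, Σz = 141.4, Σw² = 5296.71, Σz² = 2609.58, Σwz = 3564.86
nΣwz − ΣwΣz = 28518.88 − 28944.58 = -425.7
nΣw² − (Σw)² = 42373.68 − 41902.09 = 471.59; nΣz² − (Σz)² = 20876.64 − 19993.96 = 882.68
r = -425.7 / √(471.59 × 882.68) = -425.7 / 645.1845 ≈ -0.660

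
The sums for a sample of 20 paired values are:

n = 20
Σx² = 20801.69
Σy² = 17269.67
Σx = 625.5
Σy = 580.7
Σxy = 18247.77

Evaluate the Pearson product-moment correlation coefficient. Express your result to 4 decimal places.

0.1213

r = (nΣxy − ΣxΣy) / √[(nΣx² − (Σx)²)(nΣy² − (Σy)²)]
Numerator: 20×18247.77 − 625.5×580.7 = 1727.55
Denominator: √[(416033.8 − 391250.25)(345393.4 − 337212.49)] = √[24783.55 × 8180.91] = 14239.1008
r = 1727.55 / 14239.1008 ≈ 0.1213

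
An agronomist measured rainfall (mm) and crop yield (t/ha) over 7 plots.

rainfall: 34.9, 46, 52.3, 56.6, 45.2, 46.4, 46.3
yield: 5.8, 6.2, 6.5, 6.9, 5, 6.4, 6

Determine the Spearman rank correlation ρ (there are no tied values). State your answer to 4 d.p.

Rank rainfall: 1, 3, 6, 7, 2, 5, 4
Rank yield: 2, 4, 6, 7, 1, 5, 3
d = rank(rainfall) − rank(yield): -1, -1, 0, 0, 1, 0, 1; Σd² = 4
ρ = 1 − 6Σd² / [n(n²−1)] = 1 − 6×4 / (7×48) = 1 − 24/336 ≈ 0.9286

0.9286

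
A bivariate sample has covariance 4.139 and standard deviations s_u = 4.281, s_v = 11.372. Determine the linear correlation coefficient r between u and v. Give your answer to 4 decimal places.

0.0850

r = Cov(u,v) / (s_u · s_v) = 4.139 / (4.281 × 11.372)
  = 4.139 / 48.6835 ≈ 0.0850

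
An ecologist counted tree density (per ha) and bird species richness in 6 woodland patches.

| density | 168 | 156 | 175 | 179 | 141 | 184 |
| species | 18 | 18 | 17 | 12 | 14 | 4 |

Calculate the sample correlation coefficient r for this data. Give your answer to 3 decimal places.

-0.485

n = 6, Σx = 1003, Σy = 83, Σx² = 168963, Σy² = 1293, Σxy = 13665
nΣxy − ΣxΣy = 81990 − 83249 = -1259
nΣx² − (Σx)² = 1013778 − 1006009 = 7769; nΣy² − (Σy)² = 7758 − 6889 = 869
r = -1259 / √(7769 × 869) = -1259 / 2598.3189 ≈ -0.485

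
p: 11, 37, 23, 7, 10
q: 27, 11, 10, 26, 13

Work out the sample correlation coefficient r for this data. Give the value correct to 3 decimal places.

n = 5, Σp = 88, Σq = 87, Σp² = 2168, Σq² = 1795, Σpq = 1246
nΣpq − ΣpΣq = 6230 − 7656 = -1426
nΣp² − (Σp)² = 10840 − 7744 = 3096; nΣq² − (Σq)² = 8975 − 7569 = 1406
r = -1426 / √(3096 × 1406) = -1426 / 2086.3787 ≈ -0.683

-0.683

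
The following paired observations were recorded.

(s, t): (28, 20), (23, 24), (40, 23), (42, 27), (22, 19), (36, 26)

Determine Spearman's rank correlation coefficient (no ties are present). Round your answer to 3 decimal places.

0.714

Rank s: 3, 2, 5, 6, 1, 4
Rank t: 2, 4, 3, 6, 1, 5
d = rank(s) − rank(t): 1, -2, 2, 0, 0, -1; Σd² = 10
ρ = 1 − 6Σd² / [n(n²−1)] = 1 − 6×10 / (6×35) = 1 − 60/210 ≈ 0.714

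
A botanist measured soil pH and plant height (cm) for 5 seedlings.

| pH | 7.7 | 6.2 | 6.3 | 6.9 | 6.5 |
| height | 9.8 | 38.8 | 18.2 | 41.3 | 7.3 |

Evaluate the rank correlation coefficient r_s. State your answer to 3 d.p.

Rank pH: 5, 1, 2, 4, 3
Rank height: 2, 4, 3, 5, 1
d = rank(pH) − rank(height): 3, -3, -1, -1, 2; Σd² = 24
ρ = 1 − 6Σd² / [n(n²−1)] = 1 − 6×24 / (5×24) = 1 − 144/120 ≈ -0.200

-0.200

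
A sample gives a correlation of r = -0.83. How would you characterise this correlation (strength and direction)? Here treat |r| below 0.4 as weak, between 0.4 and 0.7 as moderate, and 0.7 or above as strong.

r = -0.83 < 0 so the relationship is negative.
|r| = 0.83, which falls in the strong range.

strong negative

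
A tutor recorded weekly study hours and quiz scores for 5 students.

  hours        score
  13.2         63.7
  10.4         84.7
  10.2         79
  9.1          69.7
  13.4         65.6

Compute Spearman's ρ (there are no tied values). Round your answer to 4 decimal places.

-0.5000

Rank hours: 4, 3, 2, 1, 5
Rank score: 1, 5, 4, 3, 2
d = rank(hours) − rank(score): 3, -2, -2, -2, 3; Σd² = 30
ρ = 1 − 6Σd² / [n(n²−1)] = 1 − 6×30 / (5×24) = 1 − 180/120 ≈ -0.5000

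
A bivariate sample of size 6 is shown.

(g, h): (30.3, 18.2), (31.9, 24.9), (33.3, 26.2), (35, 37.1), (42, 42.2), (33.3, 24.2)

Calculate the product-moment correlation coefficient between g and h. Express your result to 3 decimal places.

0.914

n = 6, Σg = 205.8, Σh = 172.8, Σg² = 7142.48, Σh² = 5380.58, Σgh = 6094.99
nΣgh − ΣgΣh = 36569.94 − 35562.24 = 1007.7
nΣg² − (Σg)² = 42854.88 − 42353.64 = 501.24; nΣh² − (Σh)² = 32283.48 − 29859.84 = 2423.64
r = 1007.7 / √(501.24 × 2423.64) = 1007.7 / 1102.1911 ≈ 0.914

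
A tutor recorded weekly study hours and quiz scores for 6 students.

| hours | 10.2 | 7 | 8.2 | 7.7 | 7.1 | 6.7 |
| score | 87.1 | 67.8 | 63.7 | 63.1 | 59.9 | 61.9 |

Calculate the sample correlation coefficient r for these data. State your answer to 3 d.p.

0.884

n = 6, Σx = 46.9, Σy = 403.5, Σx² = 374.87, Σy² = 27642.17, Σxy = 3211.25
nΣxy − ΣxΣy = 19267.5 − 18924.15 = 343.35
nΣx² − (Σx)² = 2249.22 − 2199.61 = 49.61; nΣy² − (Σy)² = 165853.02 − 162812.25 = 3040.77
r = 343.35 / √(49.61 × 3040.77) = 343.35 / 388.3975 ≈ 0.884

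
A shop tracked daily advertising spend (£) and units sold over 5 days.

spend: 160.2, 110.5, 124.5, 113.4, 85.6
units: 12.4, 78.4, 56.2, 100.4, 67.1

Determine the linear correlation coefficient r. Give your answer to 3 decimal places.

-0.734

n = 5, Σx = 594.2, Σy = 314.5, Σx² = 73561.46, Σy² = 24041.33, Σxy = 34775.7
nΣxy − ΣxΣy = 173878.5 − 186875.9 = -12997.4
nΣx² − (Σx)² = 367807.3 − 353073.64 = 14733.66; nΣy² − (Σy)² = 120206.65 − 98910.25 = 21296.4
r = -12997.4 / √(14733.66 × 21296.4) = -12997.4 / 17713.6647 ≈ -0.734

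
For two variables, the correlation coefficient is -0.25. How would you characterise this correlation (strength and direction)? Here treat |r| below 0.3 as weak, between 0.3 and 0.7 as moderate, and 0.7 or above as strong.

weak negative

r = -0.25 < 0 so the relationship is negative.
|r| = 0.25, which falls in the weak range.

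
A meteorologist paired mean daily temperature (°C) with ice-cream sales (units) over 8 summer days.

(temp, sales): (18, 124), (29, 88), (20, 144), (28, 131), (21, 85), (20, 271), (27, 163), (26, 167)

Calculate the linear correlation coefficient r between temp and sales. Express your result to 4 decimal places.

n = 8, Σx = 189, Σy = 1173, Σx² = 4595, Σy² = 196141, Σxy = 27280
nΣxy − ΣxΣy = 218240 − 221697 = -3457
nΣx² − (Σx)² = 36760 − 35721 = 1039; nΣy² − (Σy)² = 1569128 − 1375929 = 193199
r = -3457 / √(1039 × 193199) = -3457 / 14168.0542 ≈ -0.2440

-0.2440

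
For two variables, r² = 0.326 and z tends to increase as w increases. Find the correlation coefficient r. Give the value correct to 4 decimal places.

0.5710

|r| = √0.326 = 0.5710
The association is positive, so r = 0.5710.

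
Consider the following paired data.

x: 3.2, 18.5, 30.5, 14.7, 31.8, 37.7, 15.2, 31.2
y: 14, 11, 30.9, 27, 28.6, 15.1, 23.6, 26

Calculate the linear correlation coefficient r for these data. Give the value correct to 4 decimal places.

0.3398

n = 8, Σx = 182.8, Σy = 176.2, Σx² = 5135.84, Σy² = 4279.74, Σxy = 4236.32
nΣxy − ΣxΣy = 33890.56 − 32209.36 = 1681.2
nΣx² − (Σx)² = 41086.72 − 33415.84 = 7670.88; nΣy² − (Σy)² = 34237.92 − 31046.44 = 3191.48
r = 1681.2 / √(7670.88 × 3191.48) = 1681.2 / 4947.8743 ≈ 0.3398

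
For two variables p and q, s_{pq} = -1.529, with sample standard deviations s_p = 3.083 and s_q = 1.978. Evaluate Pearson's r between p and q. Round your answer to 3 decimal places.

r = Cov(p,q) / (s_p · s_q) = -1.529 / (3.083 × 1.978)
  = -1.529 / 6.0982 ≈ -0.251

-0.251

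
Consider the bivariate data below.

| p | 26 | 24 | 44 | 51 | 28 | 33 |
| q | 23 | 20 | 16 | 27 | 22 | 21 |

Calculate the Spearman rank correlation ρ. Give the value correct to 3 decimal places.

Rank p: 2, 1, 5, 6, 3, 4
Rank q: 5, 2, 1, 6, 4, 3
d = rank(p) − rank(q): -3, -1, 4, 0, -1, 1; Σd² = 28
ρ = 1 − 6Σd² / [n(n²−1)] = 1 − 6×28 / (6×35) = 1 − 168/210 ≈ 0.200

0.200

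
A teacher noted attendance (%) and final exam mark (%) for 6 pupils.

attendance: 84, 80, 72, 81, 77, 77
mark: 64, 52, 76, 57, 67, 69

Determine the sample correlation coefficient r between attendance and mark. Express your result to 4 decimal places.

-0.7048

n = 6, Σx = 471, Σy = 385, Σx² = 37059, Σy² = 25075, Σxy = 30097
nΣxy − ΣxΣy = 180582 − 181335 = -753
nΣx² − (Σx)² = 222354 − 221841 = 513; nΣy² − (Σy)² = 150450 − 148225 = 2225
r = -753 / √(513 × 2225) = -753 / 1068.3749 ≈ -0.7048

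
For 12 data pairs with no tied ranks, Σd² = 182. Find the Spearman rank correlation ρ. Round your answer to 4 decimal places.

ρ = 1 − 6Σd² / [n(n²−1)] = 1 − 6×182 / (12×143)
  = 1 − 1092/1716 = 1 − 0.63636 ≈ 0.3636

0.3636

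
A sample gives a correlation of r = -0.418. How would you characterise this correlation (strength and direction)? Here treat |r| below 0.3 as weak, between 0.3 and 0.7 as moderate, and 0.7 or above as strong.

moderate negative

r = -0.418 < 0 so the relationship is negative.
|r| = 0.418, which falls in the moderate range.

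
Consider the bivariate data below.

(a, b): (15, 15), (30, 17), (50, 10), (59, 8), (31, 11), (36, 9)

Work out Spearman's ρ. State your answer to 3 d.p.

-0.886

Rank a: 1, 2, 5, 6, 3, 4
Rank b: 5, 6, 3, 1, 4, 2
d = rank(a) − rank(b): -4, -4, 2, 5, -1, 2; Σd² = 66
ρ = 1 − 6Σd² / [n(n²−1)] = 1 − 6×66 / (6×35) = 1 − 396/210 ≈ -0.886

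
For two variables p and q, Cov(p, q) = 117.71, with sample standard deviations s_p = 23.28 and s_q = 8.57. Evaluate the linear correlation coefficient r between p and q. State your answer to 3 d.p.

r = Cov(p,q) / (s_p · s_q) = 117.71 / (23.28 × 8.57)
  = 117.71 / 199.5096 ≈ 0.590

0.590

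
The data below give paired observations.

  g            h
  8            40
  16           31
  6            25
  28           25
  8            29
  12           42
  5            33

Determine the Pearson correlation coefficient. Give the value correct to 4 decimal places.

n = 7, Σg = 83, Σh = 225, Σg² = 1373, Σh² = 7505, Σgh = 2567
nΣgh − ΣgΣh = 17969 − 18675 = -706
nΣg² − (Σg)² = 9611 − 6889 = 2722; nΣh² − (Σh)² = 52535 − 50625 = 1910
r = -706 / √(2722 × 1910) = -706 / 2280.1360 ≈ -0.3096

-0.3096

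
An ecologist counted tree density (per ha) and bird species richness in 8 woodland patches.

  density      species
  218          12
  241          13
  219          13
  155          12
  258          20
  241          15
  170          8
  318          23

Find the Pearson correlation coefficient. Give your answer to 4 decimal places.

n = 8, Σx = 1820, Σy = 116, Σx² = 432260, Σy² = 1844, Σxy = 27905
nΣxy − ΣxΣy = 223240 − 211120 = 12120
nΣx² − (Σx)² = 3458080 − 3312400 = 145680; nΣy² − (Σy)² = 14752 − 13456 = 1296
r = 12120 / √(145680 × 1296) = 12120 / 13740.4978 ≈ 0.8821

0.8821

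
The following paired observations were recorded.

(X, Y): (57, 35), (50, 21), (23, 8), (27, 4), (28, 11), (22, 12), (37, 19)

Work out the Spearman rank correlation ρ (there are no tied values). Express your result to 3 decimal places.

0.750

Rank X: 7, 6, 2, 3, 4, 1, 5
Rank Y: 7, 6, 2, 1, 3, 4, 5
d = rank(X) − rank(Y): 0, 0, 0, 2, 1, -3, 0; Σd² = 14
ρ = 1 − 6Σd² / [n(n²−1)] = 1 − 6×14 / (7×48) = 1 − 84/336 ≈ 0.750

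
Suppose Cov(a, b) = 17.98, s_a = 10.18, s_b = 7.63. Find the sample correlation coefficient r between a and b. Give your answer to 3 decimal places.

r = Cov(a,b) / (s_a · s_b) = 17.98 / (10.18 × 7.63)
  = 17.98 / 77.6734 ≈ 0.231

0.231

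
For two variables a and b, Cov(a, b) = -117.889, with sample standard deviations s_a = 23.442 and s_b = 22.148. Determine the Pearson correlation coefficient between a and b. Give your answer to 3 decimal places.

r = Cov(a,b) / (s_a · s_b) = -117.889 / (23.442 × 22.148)
  = -117.889 / 519.1934 ≈ -0.227

-0.227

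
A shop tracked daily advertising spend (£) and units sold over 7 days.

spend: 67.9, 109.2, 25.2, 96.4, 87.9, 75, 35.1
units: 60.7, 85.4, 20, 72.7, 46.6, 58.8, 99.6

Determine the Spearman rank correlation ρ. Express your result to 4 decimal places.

Rank spend: 3, 7, 1, 6, 5, 4, 2
Rank units: 4, 6, 1, 5, 2, 3, 7
d = rank(spend) − rank(units): -1, 1, 0, 1, 3, 1, -5; Σd² = 38
ρ = 1 − 6Σd² / [n(n²−1)] = 1 − 6×38 / (7×48) = 1 − 228/336 ≈ 0.3214

0.3214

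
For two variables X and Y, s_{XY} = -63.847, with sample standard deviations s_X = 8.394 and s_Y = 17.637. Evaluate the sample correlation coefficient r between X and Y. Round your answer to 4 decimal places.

r = Cov(X,Y) / (s_X · s_Y) = -63.847 / (8.394 × 17.637)
  = -63.847 / 148.0450 ≈ -0.4313

-0.4313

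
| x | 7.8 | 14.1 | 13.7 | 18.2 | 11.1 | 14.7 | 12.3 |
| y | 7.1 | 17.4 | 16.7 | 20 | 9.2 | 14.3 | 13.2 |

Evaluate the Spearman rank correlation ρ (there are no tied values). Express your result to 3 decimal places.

Rank x: 1, 5, 4, 7, 2, 6, 3
Rank y: 1, 6, 5, 7, 2, 4, 3
d = rank(x) − rank(y): 0, -1, -1, 0, 0, 2, 0; Σd² = 6
ρ = 1 − 6Σd² / [n(n²−1)] = 1 − 6×6 / (7×48) = 1 − 36/336 ≈ 0.893

0.893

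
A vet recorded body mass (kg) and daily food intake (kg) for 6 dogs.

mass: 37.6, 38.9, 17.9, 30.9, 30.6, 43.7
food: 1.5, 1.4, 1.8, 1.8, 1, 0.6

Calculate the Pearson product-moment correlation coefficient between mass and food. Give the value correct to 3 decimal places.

-0.653

n = 6, Σx = 199.6, Σy = 8.1, Σx² = 7048.24, Σy² = 12.05, Σxy = 255.52
nΣxy − ΣxΣy = 1533.12 − 1616.76 = -83.64
nΣx² − (Σx)² = 42289.44 − 39840.16 = 2449.28; nΣy² − (Σy)² = 72.3 − 65.61 = 6.69
r = -83.64 / √(2449.28 × 6.69) = -83.64 / 128.0066 ≈ -0.653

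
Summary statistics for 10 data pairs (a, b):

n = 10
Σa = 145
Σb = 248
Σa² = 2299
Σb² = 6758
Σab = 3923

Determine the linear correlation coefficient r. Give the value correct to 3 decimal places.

r = (nΣab − ΣaΣb) / √[(nΣa² − (Σa)²)(nΣb² − (Σb)²)]
Numerator: 10×3923 − 145×248 = 3270
Denominator: √[(22990 − 21025)(67580 − 61504)] = √[1965 × 6076] = 3455.3350
r = 3270 / 3455.3350 ≈ 0.946

0.946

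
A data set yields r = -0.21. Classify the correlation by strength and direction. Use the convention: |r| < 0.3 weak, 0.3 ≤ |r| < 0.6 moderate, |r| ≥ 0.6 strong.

r = -0.21 < 0 so the relationship is negative.
|r| = 0.21, which falls in the weak range.

weak negative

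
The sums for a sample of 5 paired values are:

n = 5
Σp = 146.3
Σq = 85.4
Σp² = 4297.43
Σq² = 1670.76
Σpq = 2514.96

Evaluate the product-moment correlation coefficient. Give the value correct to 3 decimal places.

0.272

r = (nΣpq − ΣpΣq) / √[(nΣp² − (Σp)²)(nΣq² − (Σq)²)]
Numerator: 5×2514.96 − 146.3×85.4 = 80.78
Denominator: √[(21487.15 − 21403.69)(8353.8 − 7293.16)] = √[83.46 × 1060.64] = 297.5248
r = 80.78 / 297.5248 ≈ 0.272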